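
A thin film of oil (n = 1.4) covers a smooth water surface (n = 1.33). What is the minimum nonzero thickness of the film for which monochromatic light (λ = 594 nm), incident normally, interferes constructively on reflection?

106 nm

At the upper boundary (n = 1.0 to n = 1.4) the reflected ray undergoes a half-wave phase shift.
Ray reflecting at the bottom interface goes from n = 1.4 toward n = 1.33: no phase shift.
The two reflections differ by half a wavelength.
With one net inversion, constructive interference in reflection requires 2 n t = (m + ½) λ.
Minimum at m = 0: t = λ / (4 n) = 594 / (4 × 1.4) = 106 nm.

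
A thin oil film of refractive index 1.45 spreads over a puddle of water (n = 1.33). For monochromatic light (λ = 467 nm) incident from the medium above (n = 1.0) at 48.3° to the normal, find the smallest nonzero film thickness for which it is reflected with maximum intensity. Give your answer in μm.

0.0939 μm

At the upper boundary (n = 1.0 to n = 1.45) the reflected ray undergoes a half-wave phase shift.
At the lower boundary (n = 1.45 to n = 1.33) the reflected ray undergoes no phase shift.
Exactly one π shift → a net half-wave offset.
So the condition for constructive reflection is 2 n t cos θ_r = (m + ½) λ.
Snell's law: 1.0 sin 48.3° = 1.45 sin θ_r → sin θ_r = 0.515, cos θ_r = 0.857.
Minimum at m = 0: t = λ / (4 n cos θ_r) = 467 / (4 × 1.45 × 0.857) = 93.9 nm.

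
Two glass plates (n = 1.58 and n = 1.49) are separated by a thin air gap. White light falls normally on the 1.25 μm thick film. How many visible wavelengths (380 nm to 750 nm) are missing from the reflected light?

At the upper boundary (n = 1.58 to n = 1.0) the reflected ray undergoes no phase shift.
At the lower boundary (n = 1.0 to n = 1.49) the reflected ray undergoes a half-wave phase shift.
The two reflections differ by half a wavelength.
For minimum reflection here: 2 n t = m λ.
λ = 2 n t / m = 2500 / m nm.
m=3: 833 nm (IR); m=4: 625 nm (visible); m=5: 500 nm (visible); m=6: 417 nm (visible); m=7: 357 nm (UV).

3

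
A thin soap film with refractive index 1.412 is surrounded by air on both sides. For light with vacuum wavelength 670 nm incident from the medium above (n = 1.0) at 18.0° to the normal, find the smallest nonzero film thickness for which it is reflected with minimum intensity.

243 nm

At the upper boundary (n = 1.0 to n = 1.412) the reflected ray undergoes a half-wave phase shift.
At the lower boundary (n = 1.412 to n = 1.0) the reflected ray undergoes no phase shift.
The two reflections differ by half a wavelength.
So the condition for destructive reflection is 2 n t cos θ_r = m λ.
Snell's law: 1.0 sin 18.0° = 1.412 sin θ_r → sin θ_r = 0.219, cos θ_r = 0.976.
Minimum nonzero at m = 1: t = λ / (2 n cos θ_r) = 670 / (2 × 1.412 × 0.976) = 243 nm.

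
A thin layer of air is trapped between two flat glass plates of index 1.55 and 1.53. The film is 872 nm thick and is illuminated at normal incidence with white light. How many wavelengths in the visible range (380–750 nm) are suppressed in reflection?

Ray reflecting at the top interface goes from n = 1.55 toward n = 1.0: no phase shift.
Ray reflecting at the bottom interface goes from n = 1.0 toward n = 1.53: a half-wave phase shift.
Exactly one π shift → a net half-wave offset.
For dark reflection here: 2 n t = m λ.
λ = 2 n t / m = 1744 / m nm.
m=2: 872 nm (IR); m=3: 581 nm (visible); m=4: 436 nm (visible); m=5: 349 nm (UV).

2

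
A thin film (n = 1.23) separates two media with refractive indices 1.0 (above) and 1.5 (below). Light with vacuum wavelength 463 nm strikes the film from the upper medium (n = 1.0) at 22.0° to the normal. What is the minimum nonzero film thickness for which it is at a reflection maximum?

198 nm

Ray reflecting at the top interface goes from n = 1.0 toward n = 1.23: a half-wave phase shift.
Ray reflecting at the bottom interface goes from n = 1.23 toward n = 1.5: a half-wave phase shift.
Net: no relative phase inversion (both shifts match).
For strong reflection here: 2 n t cos θ_r = m λ.
Snell's law: 1.0 sin 22.0° = 1.23 sin θ_r → sin θ_r = 0.305, cos θ_r = 0.952.
Minimum nonzero at m = 1: t = λ / (2 n cos θ_r) = 463 / (2 × 1.23 × 0.952) = 198 nm.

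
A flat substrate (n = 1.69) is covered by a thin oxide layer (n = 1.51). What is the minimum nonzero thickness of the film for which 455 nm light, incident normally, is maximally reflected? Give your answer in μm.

Top surface (1.0 → 1.51): reflection off a higher-index medium gives a half-wave phase shift.
Bottom surface (1.51 → 1.69): reflection off a higher-index medium gives a half-wave phase shift.
Zero or two π shifts → no net half-wave offset.
So the condition for constructive reflection is 2 n t = m λ.
Minimum nonzero at m = 1: t = λ / (2 n) = 455 / (2 × 1.51) = 151 nm.

0.151 μm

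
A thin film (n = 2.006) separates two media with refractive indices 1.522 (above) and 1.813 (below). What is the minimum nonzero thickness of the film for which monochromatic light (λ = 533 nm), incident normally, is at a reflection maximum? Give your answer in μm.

At the upper boundary (n = 1.522 to n = 2.006) the reflected ray undergoes a half-wave phase shift.
Ray reflecting at the bottom interface goes from n = 2.006 toward n = 1.813: no phase shift.
Net: one phase inversion between the two reflected rays.
So the condition for constructive reflection is 2 n t = (m + ½) λ.
Minimum at m = 0: t = λ / (4 n) = 533 / (4 × 2.006) = 66.4 nm.

0.0664 μm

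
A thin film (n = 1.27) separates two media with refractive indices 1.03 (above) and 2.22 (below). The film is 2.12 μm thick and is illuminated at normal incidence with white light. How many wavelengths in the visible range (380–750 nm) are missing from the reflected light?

7

Ray reflecting at the top interface goes from n = 1.03 toward n = 1.27: a half-wave phase shift.
At the lower boundary (n = 1.27 to n = 2.22) the reflected ray undergoes a half-wave phase shift.
The two reflections carry the same phase change, so no net offset.
For dark reflection here: 2 n t = (m + ½) λ.
λ = 2 n t / (m + ½) = 5385 / (m + ½) nm.
m=6: 828 nm (IR); m=7: 718 nm (visible); m=8: 634 nm (visible); m=9: 567 nm (visible); m=10: 513 nm (visible); m=11: 468 nm (visible); m=12: 431 nm (visible); m=13: 399 nm (visible); m=14: 371 nm (UV).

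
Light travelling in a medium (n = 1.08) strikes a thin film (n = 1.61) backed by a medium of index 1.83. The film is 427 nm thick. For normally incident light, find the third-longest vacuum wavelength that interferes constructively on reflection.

At the upper boundary (n = 1.08 to n = 1.61) the reflected ray undergoes a half-wave phase shift.
Bottom surface (1.61 → 1.83): reflection off a higher-index medium gives a half-wave phase shift.
The two reflections carry the same phase change, so no net offset.
With no net inversion, constructive interference in reflection requires 2 n t = m λ.
λ = 2 n t / m. The third-longest wavelength is m = 3: λ = 2 × 1.61 × 427 / 3.00 = 458 nm.

458 nm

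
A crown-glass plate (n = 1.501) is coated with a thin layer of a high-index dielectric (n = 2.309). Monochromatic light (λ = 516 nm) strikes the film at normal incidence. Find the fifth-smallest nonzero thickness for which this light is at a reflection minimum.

559 nm

At the upper boundary (n = 1.0 to n = 2.309) the reflected ray undergoes a half-wave phase shift.
Bottom surface (2.309 → 1.501): reflection off a lower-index medium gives no phase shift.
The two reflections differ by half a wavelength.
For weak reflection here: 2 n t = m λ.
The fifth-smallest nonzero thickness corresponds to m = 5: t = m λ / (2 n) = 5.00 × 516 / (2 × 2.309) = 559 nm.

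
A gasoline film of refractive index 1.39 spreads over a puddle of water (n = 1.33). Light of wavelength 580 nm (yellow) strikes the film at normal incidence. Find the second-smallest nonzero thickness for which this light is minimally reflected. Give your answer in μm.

0.417 μm

Ray reflecting at the top interface goes from n = 1.0 toward n = 1.39: a half-wave phase shift.
Bottom surface (1.39 → 1.33): reflection off a lower-index medium gives no phase shift.
Exactly one π shift → a net half-wave offset.
So the condition for destructive reflection is 2 n t = m λ.
The second-smallest nonzero thickness corresponds to m = 2: t = m λ / (2 n) = 2.00 × 580 / (2 × 1.39) = 417 nm.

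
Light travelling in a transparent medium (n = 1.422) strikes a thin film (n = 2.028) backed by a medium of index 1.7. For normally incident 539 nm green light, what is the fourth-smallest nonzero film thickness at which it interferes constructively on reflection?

At the upper boundary (n = 1.422 to n = 2.028) the reflected ray undergoes a half-wave phase shift.
Ray reflecting at the bottom interface goes from n = 2.028 toward n = 1.7: no phase shift.
Exactly one π shift → a net half-wave offset.
With one net inversion, constructive interference in reflection requires 2 n t = (m + ½) λ.
The fourth-smallest nonzero thickness corresponds to m = 3: t = (m + ½) λ / (2 n) = 3.50 × 539 / (2 × 2.028) = 465 nm.

465 nm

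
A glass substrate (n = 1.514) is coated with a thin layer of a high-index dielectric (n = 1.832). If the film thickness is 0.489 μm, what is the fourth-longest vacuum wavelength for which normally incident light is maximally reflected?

512 nm

Top surface (1.0 → 1.832): reflection off a higher-index medium gives a half-wave phase shift.
Bottom surface (1.832 → 1.514): reflection off a lower-index medium gives no phase shift.
Exactly one π shift → a net half-wave offset.
So the condition for constructive reflection is 2 n t = (m + ½) λ.
λ = 2 n t / (m + ½). The fourth-longest wavelength is m = 3: λ = 2 × 1.832 × 489 / 3.50 = 512 nm.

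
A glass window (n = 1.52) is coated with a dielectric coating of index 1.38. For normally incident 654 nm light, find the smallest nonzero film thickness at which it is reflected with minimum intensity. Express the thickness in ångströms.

1185 Å

Ray reflecting at the top interface goes from n = 1.0 toward n = 1.38: a half-wave phase shift.
Ray reflecting at the bottom interface goes from n = 1.38 toward n = 1.52: a half-wave phase shift.
Net: no relative phase inversion (both shifts match).
With no net inversion, destructive interference in reflection requires 2 n t = (m + ½) λ.
Minimum at m = 0: t = λ / (4 n) = 654 / (4 × 1.38) = 118 nm.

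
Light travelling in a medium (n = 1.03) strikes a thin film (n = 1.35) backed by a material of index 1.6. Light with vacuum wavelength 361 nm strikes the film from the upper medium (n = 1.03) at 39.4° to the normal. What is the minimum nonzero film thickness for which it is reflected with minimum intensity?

76.4 nm

At the upper boundary (n = 1.03 to n = 1.35) the reflected ray undergoes a half-wave phase shift.
Bottom surface (1.35 → 1.6): reflection off a higher-index medium gives a half-wave phase shift.
Net: no relative phase inversion (both shifts match).
For weak reflection here: 2 n t cos θ_r = (m + ½) λ.
Snell's law: 1.03 sin 39.4° = 1.35 sin θ_r → sin θ_r = 0.484, cos θ_r = 0.875.
Minimum at m = 0: t = λ / (4 n cos θ_r) = 361 / (4 × 1.35 × 0.875) = 76.4 nm.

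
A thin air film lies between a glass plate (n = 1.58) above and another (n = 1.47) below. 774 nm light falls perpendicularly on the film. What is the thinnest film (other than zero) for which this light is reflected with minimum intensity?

387 nm

Top surface (1.58 → 1.0): reflection off a lower-index medium gives no phase shift.
At the lower boundary (n = 1.0 to n = 1.47) the reflected ray undergoes a half-wave phase shift.
Net: one phase inversion between the two reflected rays.
So the condition for destructive reflection is 2 n t = m λ.
Minimum nonzero at m = 1: t = λ / (2 n) = 774 / (2 × 1.0) = 387 nm.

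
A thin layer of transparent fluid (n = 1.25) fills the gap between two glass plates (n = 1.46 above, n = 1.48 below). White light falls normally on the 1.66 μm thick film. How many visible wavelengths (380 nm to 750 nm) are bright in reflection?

Top surface (1.46 → 1.25): reflection off a lower-index medium gives no phase shift.
At the lower boundary (n = 1.25 to n = 1.48) the reflected ray undergoes a half-wave phase shift.
The two reflections differ by half a wavelength.
So the condition for constructive reflection is 2 n t = (m + ½) λ.
λ = 2 n t / (m + ½) = 4150 / (m + ½) nm.
m=5: 755 nm (IR); m=6: 638 nm (visible); m=7: 553 nm (visible); m=8: 488 nm (visible); m=9: 437 nm (visible); m=10: 395 nm (visible); m=11: 361 nm (UV).

5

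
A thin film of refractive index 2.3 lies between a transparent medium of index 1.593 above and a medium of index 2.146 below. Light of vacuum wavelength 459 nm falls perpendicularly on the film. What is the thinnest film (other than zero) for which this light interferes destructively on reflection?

99.8 nm

Ray reflecting at the top interface goes from n = 1.593 toward n = 2.3: a half-wave phase shift.
At the lower boundary (n = 2.3 to n = 2.146) the reflected ray undergoes no phase shift.
Net: one phase inversion between the two reflected rays.
For minimum reflection here: 2 n t = m λ.
Minimum nonzero at m = 1: t = λ / (2 n) = 459 / (2 × 2.3) = 99.8 nm.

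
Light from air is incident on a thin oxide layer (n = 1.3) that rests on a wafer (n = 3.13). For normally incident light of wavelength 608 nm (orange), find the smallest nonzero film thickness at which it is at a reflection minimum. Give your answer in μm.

0.117 μm

At the upper boundary (n = 1.0 to n = 1.3) the reflected ray undergoes a half-wave phase shift.
Ray reflecting at the bottom interface goes from n = 1.3 toward n = 3.13: a half-wave phase shift.
Zero or two π shifts → no net half-wave offset.
With no net inversion, destructive interference in reflection requires 2 n t = (m + ½) λ.
Minimum at m = 0: t = λ / (4 n) = 608 / (4 × 1.3) = 117 nm.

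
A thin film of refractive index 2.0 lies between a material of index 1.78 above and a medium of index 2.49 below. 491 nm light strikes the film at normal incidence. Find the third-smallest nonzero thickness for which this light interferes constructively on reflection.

368 nm

At the upper boundary (n = 1.78 to n = 2.0) the reflected ray undergoes a half-wave phase shift.
Bottom surface (2.0 → 2.49): reflection off a higher-index medium gives a half-wave phase shift.
Zero or two π shifts → no net half-wave offset.
So the condition for constructive reflection is 2 n t = m λ.
The third-smallest nonzero thickness corresponds to m = 3: t = m λ / (2 n) = 3.00 × 491 / (2 × 2.0) = 368 nm.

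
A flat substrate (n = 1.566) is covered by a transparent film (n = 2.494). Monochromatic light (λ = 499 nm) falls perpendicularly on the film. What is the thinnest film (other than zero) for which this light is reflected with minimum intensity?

100 nm

Top surface (1.0 → 2.494): reflection off a higher-index medium gives a half-wave phase shift.
At the lower boundary (n = 2.494 to n = 1.566) the reflected ray undergoes no phase shift.
Net: one phase inversion between the two reflected rays.
So the condition for destructive reflection is 2 n t = m λ.
Minimum nonzero at m = 1: t = λ / (2 n) = 499 / (2 × 2.494) = 100 nm.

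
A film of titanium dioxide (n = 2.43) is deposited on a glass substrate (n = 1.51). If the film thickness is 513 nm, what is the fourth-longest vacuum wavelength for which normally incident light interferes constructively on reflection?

712 nm

Ray reflecting at the top interface goes from n = 1.0 toward n = 2.43: a half-wave phase shift.
Ray reflecting at the bottom interface goes from n = 2.43 toward n = 1.51: no phase shift.
Net: one phase inversion between the two reflected rays.
With one net inversion, constructive interference in reflection requires 2 n t = (m + ½) λ.
λ = 2 n t / (m + ½). The fourth-longest wavelength is m = 3: λ = 2 × 2.43 × 513 / 3.50 = 712 nm.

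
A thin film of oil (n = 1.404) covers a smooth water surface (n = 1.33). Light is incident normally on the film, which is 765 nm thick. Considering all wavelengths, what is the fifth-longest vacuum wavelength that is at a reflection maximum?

Top surface (1.0 → 1.404): reflection off a higher-index medium gives a half-wave phase shift.
Ray reflecting at the bottom interface goes from n = 1.404 toward n = 1.33: no phase shift.
Exactly one π shift → a net half-wave offset.
So the condition for constructive reflection is 2 n t = (m + ½) λ.
λ = 2 n t / (m + ½). The fifth-longest wavelength is m = 4: λ = 2 × 1.404 × 765 / 4.50 = 477 nm.

477 nm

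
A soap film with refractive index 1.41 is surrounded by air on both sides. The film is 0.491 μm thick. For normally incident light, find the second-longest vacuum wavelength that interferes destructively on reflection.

Ray reflecting at the top interface goes from n = 1.0 toward n = 1.41: a half-wave phase shift.
Ray reflecting at the bottom interface goes from n = 1.41 toward n = 1.0: no phase shift.
Exactly one π shift → a net half-wave offset.
With one net inversion, destructive interference in reflection requires 2 n t = m λ.
λ = 2 n t / m. The second-longest wavelength is m = 2: λ = 2 × 1.41 × 491 / 2.00 = 692 nm.

692 nm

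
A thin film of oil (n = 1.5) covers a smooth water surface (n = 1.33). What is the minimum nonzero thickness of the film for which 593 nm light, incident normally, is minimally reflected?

At the upper boundary (n = 1.0 to n = 1.5) the reflected ray undergoes a half-wave phase shift.
Ray reflecting at the bottom interface goes from n = 1.5 toward n = 1.33: no phase shift.
Net: one phase inversion between the two reflected rays.
For minimum reflection here: 2 n t = m λ.
Minimum nonzero at m = 1: t = λ / (2 n) = 593 / (2 × 1.5) = 198 nm.

198 nm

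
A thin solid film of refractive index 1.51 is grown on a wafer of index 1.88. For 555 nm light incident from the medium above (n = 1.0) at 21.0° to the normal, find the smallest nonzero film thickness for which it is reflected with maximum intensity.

Ray reflecting at the top interface goes from n = 1.0 toward n = 1.51: a half-wave phase shift.
Bottom surface (1.51 → 1.88): reflection off a higher-index medium gives a half-wave phase shift.
Net: no relative phase inversion (both shifts match).
So the condition for constructive reflection is 2 n t cos θ_r = m λ.
Snell's law: 1.0 sin 21.0° = 1.51 sin θ_r → sin θ_r = 0.237, cos θ_r = 0.971.
Minimum nonzero at m = 1: t = λ / (2 n cos θ_r) = 555 / (2 × 1.51 × 0.971) = 189 nm.

189 nm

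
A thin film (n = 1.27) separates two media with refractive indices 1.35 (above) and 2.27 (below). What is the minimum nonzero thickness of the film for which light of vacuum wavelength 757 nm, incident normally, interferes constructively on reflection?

Top surface (1.35 → 1.27): reflection off a lower-index medium gives no phase shift.
Bottom surface (1.27 → 2.27): reflection off a higher-index medium gives a half-wave phase shift.
Net: one phase inversion between the two reflected rays.
With one net inversion, constructive interference in reflection requires 2 n t = (m + ½) λ.
Minimum at m = 0: t = λ / (4 n) = 757 / (4 × 1.27) = 149 nm.

149 nm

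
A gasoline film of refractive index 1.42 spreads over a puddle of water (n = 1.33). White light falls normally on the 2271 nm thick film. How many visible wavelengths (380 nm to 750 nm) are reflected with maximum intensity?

Top surface (1.0 → 1.42): reflection off a higher-index medium gives a half-wave phase shift.
At the lower boundary (n = 1.42 to n = 1.33) the reflected ray undergoes no phase shift.
Exactly one π shift → a net half-wave offset.
With one net inversion, constructive interference in reflection requires 2 n t = (m + ½) λ.
λ = 2 n t / (m + ½) = 6450 / (m + ½) nm.
m=8: 759 nm (IR); m=9: 679 nm (visible); m=10: 614 nm (visible); m=11: 561 nm (visible); m=12: 516 nm (visible); m=13: 478 nm (visible); m=14: 445 nm (visible); m=15: 416 nm (visible); m=16: 391 nm (visible); m=17: 369 nm (UV).

8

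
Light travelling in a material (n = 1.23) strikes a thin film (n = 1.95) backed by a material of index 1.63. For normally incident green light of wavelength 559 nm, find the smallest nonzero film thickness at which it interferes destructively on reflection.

143 nm

Ray reflecting at the top interface goes from n = 1.23 toward n = 1.95: a half-wave phase shift.
At the lower boundary (n = 1.95 to n = 1.63) the reflected ray undergoes no phase shift.
The two reflections differ by half a wavelength.
So the condition for destructive reflection is 2 n t = m λ.
Minimum nonzero at m = 1: t = λ / (2 n) = 559 / (2 × 1.95) = 143 nm.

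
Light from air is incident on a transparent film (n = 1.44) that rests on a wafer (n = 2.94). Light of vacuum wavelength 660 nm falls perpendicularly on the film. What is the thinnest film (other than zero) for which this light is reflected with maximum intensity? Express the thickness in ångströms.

At the upper boundary (n = 1.0 to n = 1.44) the reflected ray undergoes a half-wave phase shift.
At the lower boundary (n = 1.44 to n = 2.94) the reflected ray undergoes a half-wave phase shift.
Net: no relative phase inversion (both shifts match).
For maximum reflection here: 2 n t = m λ.
Minimum nonzero at m = 1: t = λ / (2 n) = 660 / (2 × 1.44) = 229 nm.

2292 Å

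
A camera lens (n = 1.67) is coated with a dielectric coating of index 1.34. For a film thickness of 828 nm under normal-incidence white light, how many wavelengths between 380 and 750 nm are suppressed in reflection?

3

Ray reflecting at the top interface goes from n = 1.0 toward n = 1.34: a half-wave phase shift.
Ray reflecting at the bottom interface goes from n = 1.34 toward n = 1.67: a half-wave phase shift.
Zero or two π shifts → no net half-wave offset.
So the condition for destructive reflection is 2 n t = (m + ½) λ.
λ = 2 n t / (m + ½) = 2219 / (m + ½) nm.
m=2: 888 nm (IR); m=3: 634 nm (visible); m=4: 493 nm (visible); m=5: 403 nm (visible); m=6: 341 nm (UV).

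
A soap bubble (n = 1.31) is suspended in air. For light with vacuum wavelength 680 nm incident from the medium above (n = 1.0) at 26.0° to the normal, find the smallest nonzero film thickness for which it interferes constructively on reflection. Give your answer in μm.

Top surface (1.0 → 1.31): reflection off a higher-index medium gives a half-wave phase shift.
Ray reflecting at the bottom interface goes from n = 1.31 toward n = 1.0: no phase shift.
Exactly one π shift → a net half-wave offset.
With one net inversion, constructive interference in reflection requires 2 n t cos θ_r = (m + ½) λ.
Snell's law: 1.0 sin 26.0° = 1.31 sin θ_r → sin θ_r = 0.335, cos θ_r = 0.942.
Minimum at m = 0: t = λ / (4 n cos θ_r) = 680 / (4 × 1.31 × 0.942) = 138 nm.

0.138 μm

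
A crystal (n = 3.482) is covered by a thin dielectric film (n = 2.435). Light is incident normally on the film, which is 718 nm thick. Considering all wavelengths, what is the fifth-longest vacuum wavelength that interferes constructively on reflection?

699 nm

At the upper boundary (n = 1.0 to n = 2.435) the reflected ray undergoes a half-wave phase shift.
At the lower boundary (n = 2.435 to n = 3.482) the reflected ray undergoes a half-wave phase shift.
Zero or two π shifts → no net half-wave offset.
So the condition for constructive reflection is 2 n t = m λ.
λ = 2 n t / m. The fifth-longest wavelength is m = 5: λ = 2 × 2.435 × 718 / 5.00 = 699 nm.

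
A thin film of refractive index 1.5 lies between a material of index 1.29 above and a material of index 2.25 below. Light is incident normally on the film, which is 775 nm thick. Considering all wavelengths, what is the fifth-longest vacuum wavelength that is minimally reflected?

517 nm

Top surface (1.29 → 1.5): reflection off a higher-index medium gives a half-wave phase shift.
At the lower boundary (n = 1.5 to n = 2.25) the reflected ray undergoes a half-wave phase shift.
The two reflections carry the same phase change, so no net offset.
For minimum reflection here: 2 n t = (m + ½) λ.
λ = 2 n t / (m + ½). The fifth-longest wavelength is m = 4: λ = 2 × 1.5 × 775 / 4.50 = 517 nm.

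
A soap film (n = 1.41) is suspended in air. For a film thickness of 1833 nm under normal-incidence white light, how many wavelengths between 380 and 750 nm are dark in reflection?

Ray reflecting at the top interface goes from n = 1.0 toward n = 1.41: a half-wave phase shift.
Bottom surface (1.41 → 1.0): reflection off a lower-index medium gives no phase shift.
The two reflections differ by half a wavelength.
With one net inversion, destructive interference in reflection requires 2 n t = m λ.
λ = 2 n t / m = 5169 / m nm.
m=6: 862 nm (IR); m=7: 738 nm (visible); m=8: 646 nm (visible); m=9: 574 nm (visible); m=10: 517 nm (visible); m=11: 470 nm (visible); m=12: 431 nm (visible); m=13: 398 nm (visible); m=14: 369 nm (UV).

7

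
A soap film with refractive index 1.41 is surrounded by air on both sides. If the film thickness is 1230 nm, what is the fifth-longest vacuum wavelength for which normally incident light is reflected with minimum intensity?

At the upper boundary (n = 1.0 to n = 1.41) the reflected ray undergoes a half-wave phase shift.
At the lower boundary (n = 1.41 to n = 1.0) the reflected ray undergoes no phase shift.
Exactly one π shift → a net half-wave offset.
With one net inversion, destructive interference in reflection requires 2 n t = m λ.
λ = 2 n t / m. The fifth-longest wavelength is m = 5: λ = 2 × 1.41 × 1230 / 5.00 = 694 nm.

694 nm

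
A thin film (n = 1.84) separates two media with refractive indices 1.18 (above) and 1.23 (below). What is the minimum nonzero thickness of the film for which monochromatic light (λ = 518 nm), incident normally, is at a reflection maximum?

70.4 nm

Top surface (1.18 → 1.84): reflection off a higher-index medium gives a half-wave phase shift.
At the lower boundary (n = 1.84 to n = 1.23) the reflected ray undergoes no phase shift.
Net: one phase inversion between the two reflected rays.
For strong reflection here: 2 n t = (m + ½) λ.
Minimum at m = 0: t = λ / (4 n) = 518 / (4 × 1.84) = 70.4 nm.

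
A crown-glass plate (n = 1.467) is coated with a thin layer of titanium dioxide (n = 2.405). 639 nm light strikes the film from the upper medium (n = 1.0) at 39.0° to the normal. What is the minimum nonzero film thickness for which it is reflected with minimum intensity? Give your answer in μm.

Ray reflecting at the top interface goes from n = 1.0 toward n = 2.405: a half-wave phase shift.
Ray reflecting at the bottom interface goes from n = 2.405 toward n = 1.467: no phase shift.
Net: one phase inversion between the two reflected rays.
For weak reflection here: 2 n t cos θ_r = m λ.
Snell's law: 1.0 sin 39.0° = 2.405 sin θ_r → sin θ_r = 0.262, cos θ_r = 0.965.
Minimum nonzero at m = 1: t = λ / (2 n cos θ_r) = 639 / (2 × 2.405 × 0.965) = 138 nm.

0.138 μm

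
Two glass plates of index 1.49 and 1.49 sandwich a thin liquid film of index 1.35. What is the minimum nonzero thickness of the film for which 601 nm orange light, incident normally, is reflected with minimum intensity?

At the upper boundary (n = 1.49 to n = 1.35) the reflected ray undergoes no phase shift.
Ray reflecting at the bottom interface goes from n = 1.35 toward n = 1.49: a half-wave phase shift.
Exactly one π shift → a net half-wave offset.
So the condition for destructive reflection is 2 n t = m λ.
Minimum nonzero at m = 1: t = λ / (2 n) = 601 / (2 × 1.35) = 223 nm.

223 nm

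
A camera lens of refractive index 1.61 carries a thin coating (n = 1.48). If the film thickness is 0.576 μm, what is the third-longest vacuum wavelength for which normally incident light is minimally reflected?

682 nm

At the upper boundary (n = 1.0 to n = 1.48) the reflected ray undergoes a half-wave phase shift.
Bottom surface (1.48 → 1.61): reflection off a higher-index medium gives a half-wave phase shift.
Zero or two π shifts → no net half-wave offset.
With no net inversion, destructive interference in reflection requires 2 n t = (m + ½) λ.
λ = 2 n t / (m + ½). The third-longest wavelength is m = 2: λ = 2 × 1.48 × 576 / 2.50 = 682 nm.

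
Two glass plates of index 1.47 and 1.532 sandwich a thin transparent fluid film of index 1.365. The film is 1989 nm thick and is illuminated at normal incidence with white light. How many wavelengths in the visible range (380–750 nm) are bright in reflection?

At the upper boundary (n = 1.47 to n = 1.365) the reflected ray undergoes no phase shift.
At the lower boundary (n = 1.365 to n = 1.532) the reflected ray undergoes a half-wave phase shift.
Net: one phase inversion between the two reflected rays.
So the condition for constructive reflection is 2 n t = (m + ½) λ.
λ = 2 n t / (m + ½) = 5430 / (m + ½) nm.
m=6: 835 nm (IR); m=7: 724 nm (visible); m=8: 639 nm (visible); m=9: 572 nm (visible); m=10: 517 nm (visible); m=11: 472 nm (visible); m=12: 434 nm (visible); m=13: 402 nm (visible); m=14: 374 nm (UV).

7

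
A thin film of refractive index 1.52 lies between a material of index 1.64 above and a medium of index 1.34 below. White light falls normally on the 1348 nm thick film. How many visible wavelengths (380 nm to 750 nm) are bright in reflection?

Ray reflecting at the top interface goes from n = 1.64 toward n = 1.52: no phase shift.
At the lower boundary (n = 1.52 to n = 1.34) the reflected ray undergoes no phase shift.
Zero or two π shifts → no net half-wave offset.
For bright reflection here: 2 n t = m λ.
λ = 2 n t / m = 4098 / m nm.
m=5: 820 nm (IR); m=6: 683 nm (visible); m=7: 585 nm (visible); m=8: 512 nm (visible); m=9: 455 nm (visible); m=10: 410 nm (visible); m=11: 373 nm (UV).

5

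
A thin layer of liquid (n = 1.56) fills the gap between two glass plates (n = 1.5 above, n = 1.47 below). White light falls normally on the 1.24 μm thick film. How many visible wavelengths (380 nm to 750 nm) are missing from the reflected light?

5

Top surface (1.5 → 1.56): reflection off a higher-index medium gives a half-wave phase shift.
Ray reflecting at the bottom interface goes from n = 1.56 toward n = 1.47: no phase shift.
The two reflections differ by half a wavelength.
So the condition for destructive reflection is 2 n t = m λ.
λ = 2 n t / m = 3869 / m nm.
m=5: 774 nm (IR); m=6: 645 nm (visible); m=7: 553 nm (visible); m=8: 484 nm (visible); m=9: 430 nm (visible); m=10: 387 nm (visible); m=11: 352 nm (UV).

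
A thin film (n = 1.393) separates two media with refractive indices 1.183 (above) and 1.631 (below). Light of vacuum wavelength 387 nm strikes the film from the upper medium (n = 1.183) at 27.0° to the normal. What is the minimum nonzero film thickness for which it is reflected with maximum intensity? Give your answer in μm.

0.151 μm

At the upper boundary (n = 1.183 to n = 1.393) the reflected ray undergoes a half-wave phase shift.
Bottom surface (1.393 → 1.631): reflection off a higher-index medium gives a half-wave phase shift.
The two reflections carry the same phase change, so no net offset.
For maximum reflection here: 2 n t cos θ_r = m λ.
Snell's law: 1.183 sin 27.0° = 1.393 sin θ_r → sin θ_r = 0.386, cos θ_r = 0.923.
Minimum nonzero at m = 1: t = λ / (2 n cos θ_r) = 387 / (2 × 1.393 × 0.923) = 151 nm.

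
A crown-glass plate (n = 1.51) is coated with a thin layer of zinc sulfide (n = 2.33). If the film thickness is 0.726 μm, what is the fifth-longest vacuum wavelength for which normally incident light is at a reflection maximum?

752 nm

At the upper boundary (n = 1.0 to n = 2.33) the reflected ray undergoes a half-wave phase shift.
At the lower boundary (n = 2.33 to n = 1.51) the reflected ray undergoes no phase shift.
Exactly one π shift → a net half-wave offset.
For bright reflection here: 2 n t = (m + ½) λ.
λ = 2 n t / (m + ½). The fifth-longest wavelength is m = 4: λ = 2 × 2.33 × 726 / 4.50 = 752 nm.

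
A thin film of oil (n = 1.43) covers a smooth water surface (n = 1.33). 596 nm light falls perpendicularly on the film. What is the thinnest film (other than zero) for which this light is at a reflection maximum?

At the upper boundary (n = 1.0 to n = 1.43) the reflected ray undergoes a half-wave phase shift.
At the lower boundary (n = 1.43 to n = 1.33) the reflected ray undergoes no phase shift.
Exactly one π shift → a net half-wave offset.
For strong reflection here: 2 n t = (m + ½) λ.
Minimum at m = 0: t = λ / (4 n) = 596 / (4 × 1.43) = 104 nm.

104 nm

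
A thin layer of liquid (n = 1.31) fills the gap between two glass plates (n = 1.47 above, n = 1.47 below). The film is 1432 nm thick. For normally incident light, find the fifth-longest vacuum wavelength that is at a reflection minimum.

750 nm

Top surface (1.47 → 1.31): reflection off a lower-index medium gives no phase shift.
Bottom surface (1.31 → 1.47): reflection off a higher-index medium gives a half-wave phase shift.
Exactly one π shift → a net half-wave offset.
With one net inversion, destructive interference in reflection requires 2 n t = m λ.
λ = 2 n t / m. The fifth-longest wavelength is m = 5: λ = 2 × 1.31 × 1432 / 5.00 = 750 nm.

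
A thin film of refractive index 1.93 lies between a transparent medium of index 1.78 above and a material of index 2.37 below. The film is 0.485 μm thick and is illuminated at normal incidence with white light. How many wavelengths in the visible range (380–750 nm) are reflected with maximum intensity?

2

Top surface (1.78 → 1.93): reflection off a higher-index medium gives a half-wave phase shift.
Bottom surface (1.93 → 2.37): reflection off a higher-index medium gives a half-wave phase shift.
The two reflections carry the same phase change, so no net offset.
With no net inversion, constructive interference in reflection requires 2 n t = m λ.
λ = 2 n t / m = 1872 / m nm.
m=2: 936 nm (IR); m=3: 624 nm (visible); m=4: 468 nm (visible); m=5: 374 nm (UV).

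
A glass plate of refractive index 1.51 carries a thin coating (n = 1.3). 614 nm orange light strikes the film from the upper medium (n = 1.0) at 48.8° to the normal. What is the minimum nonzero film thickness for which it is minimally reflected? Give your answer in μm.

0.145 μm

At the upper boundary (n = 1.0 to n = 1.3) the reflected ray undergoes a half-wave phase shift.
Bottom surface (1.3 → 1.51): reflection off a higher-index medium gives a half-wave phase shift.
The two reflections carry the same phase change, so no net offset.
For dark reflection here: 2 n t cos θ_r = (m + ½) λ.
Snell's law: 1.0 sin 48.8° = 1.3 sin θ_r → sin θ_r = 0.579, cos θ_r = 0.815.
Minimum at m = 0: t = λ / (4 n cos θ_r) = 614 / (4 × 1.3 × 0.815) = 145 nm.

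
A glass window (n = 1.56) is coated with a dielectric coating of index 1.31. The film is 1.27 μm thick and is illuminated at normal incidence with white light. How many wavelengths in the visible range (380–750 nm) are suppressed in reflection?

At the upper boundary (n = 1.0 to n = 1.31) the reflected ray undergoes a half-wave phase shift.
Bottom surface (1.31 → 1.56): reflection off a higher-index medium gives a half-wave phase shift.
The two reflections carry the same phase change, so no net offset.
So the condition for destructive reflection is 2 n t = (m + ½) λ.
λ = 2 n t / (m + ½) = 3327 / (m + ½) nm.
m=3: 951 nm (IR); m=4: 739 nm (visible); m=5: 605 nm (visible); m=6: 512 nm (visible); m=7: 444 nm (visible); m=8: 391 nm (visible); m=9: 350 nm (UV).

5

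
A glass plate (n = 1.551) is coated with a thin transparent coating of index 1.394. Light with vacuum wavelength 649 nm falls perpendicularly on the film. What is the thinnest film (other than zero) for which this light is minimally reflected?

116 nm

At the upper boundary (n = 1.0 to n = 1.394) the reflected ray undergoes a half-wave phase shift.
Bottom surface (1.394 → 1.551): reflection off a higher-index medium gives a half-wave phase shift.
The two reflections carry the same phase change, so no net offset.
For minimum reflection here: 2 n t = (m + ½) λ.
Minimum at m = 0: t = λ / (4 n) = 649 / (4 × 1.394) = 116 nm.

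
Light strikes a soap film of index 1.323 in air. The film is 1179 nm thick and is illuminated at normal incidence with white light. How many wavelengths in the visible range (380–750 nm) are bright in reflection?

4

Top surface (1.0 → 1.323): reflection off a higher-index medium gives a half-wave phase shift.
Bottom surface (1.323 → 1.0): reflection off a lower-index medium gives no phase shift.
Net: one phase inversion between the two reflected rays.
With one net inversion, constructive interference in reflection requires 2 n t = (m + ½) λ.
λ = 2 n t / (m + ½) = 3120 / (m + ½) nm.
m=3: 891 nm (IR); m=4: 693 nm (visible); m=5: 567 nm (visible); m=6: 480 nm (visible); m=7: 416 nm (visible); m=8: 367 nm (UV).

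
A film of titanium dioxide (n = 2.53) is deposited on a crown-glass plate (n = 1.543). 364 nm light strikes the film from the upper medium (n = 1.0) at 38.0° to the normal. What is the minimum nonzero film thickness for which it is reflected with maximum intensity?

Ray reflecting at the top interface goes from n = 1.0 toward n = 2.53: a half-wave phase shift.
Ray reflecting at the bottom interface goes from n = 2.53 toward n = 1.543: no phase shift.
Net: one phase inversion between the two reflected rays.
So the condition for constructive reflection is 2 n t cos θ_r = (m + ½) λ.
Snell's law: 1.0 sin 38.0° = 2.53 sin θ_r → sin θ_r = 0.243, cos θ_r = 0.970.
Minimum at m = 0: t = λ / (4 n cos θ_r) = 364 / (4 × 2.53 × 0.970) = 37.1 nm.

37.1 nm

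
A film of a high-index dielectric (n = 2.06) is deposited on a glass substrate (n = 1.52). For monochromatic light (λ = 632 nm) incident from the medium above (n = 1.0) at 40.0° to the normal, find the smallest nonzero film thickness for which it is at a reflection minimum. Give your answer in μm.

Top surface (1.0 → 2.06): reflection off a higher-index medium gives a half-wave phase shift.
Ray reflecting at the bottom interface goes from n = 2.06 toward n = 1.52: no phase shift.
The two reflections differ by half a wavelength.
For dark reflection here: 2 n t cos θ_r = m λ.
Snell's law: 1.0 sin 40.0° = 2.06 sin θ_r → sin θ_r = 0.312, cos θ_r = 0.950.
Minimum nonzero at m = 1: t = λ / (2 n cos θ_r) = 632 / (2 × 2.06 × 0.950) = 161 nm.

0.161 μm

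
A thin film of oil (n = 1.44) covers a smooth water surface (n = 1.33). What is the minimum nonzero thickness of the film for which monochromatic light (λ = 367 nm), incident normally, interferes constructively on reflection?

At the upper boundary (n = 1.0 to n = 1.44) the reflected ray undergoes a half-wave phase shift.
At the lower boundary (n = 1.44 to n = 1.33) the reflected ray undergoes no phase shift.
The two reflections differ by half a wavelength.
For bright reflection here: 2 n t = (m + ½) λ.
Minimum at m = 0: t = λ / (4 n) = 367 / (4 × 1.44) = 63.7 nm.

63.7 nm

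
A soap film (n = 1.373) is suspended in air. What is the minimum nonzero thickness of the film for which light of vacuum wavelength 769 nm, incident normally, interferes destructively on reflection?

280 nm

Top surface (1.0 → 1.373): reflection off a higher-index medium gives a half-wave phase shift.
At the lower boundary (n = 1.373 to n = 1.0) the reflected ray undergoes no phase shift.
The two reflections differ by half a wavelength.
For minimum reflection here: 2 n t = m λ.
Minimum nonzero at m = 1: t = λ / (2 n) = 769 / (2 × 1.373) = 280 nm.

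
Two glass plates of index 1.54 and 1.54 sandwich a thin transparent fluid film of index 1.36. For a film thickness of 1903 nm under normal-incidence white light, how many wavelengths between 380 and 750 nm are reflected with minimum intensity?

Top surface (1.54 → 1.36): reflection off a lower-index medium gives no phase shift.
Ray reflecting at the bottom interface goes from n = 1.36 toward n = 1.54: a half-wave phase shift.
The two reflections differ by half a wavelength.
So the condition for destructive reflection is 2 n t = m λ.
λ = 2 n t / m = 5176 / m nm.
m=6: 863 nm (IR); m=7: 739 nm (visible); m=8: 647 nm (visible); m=9: 575 nm (visible); m=10: 518 nm (visible); m=11: 471 nm (visible); m=12: 431 nm (visible); m=13: 398 nm (visible); m=14: 370 nm (UV).

7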